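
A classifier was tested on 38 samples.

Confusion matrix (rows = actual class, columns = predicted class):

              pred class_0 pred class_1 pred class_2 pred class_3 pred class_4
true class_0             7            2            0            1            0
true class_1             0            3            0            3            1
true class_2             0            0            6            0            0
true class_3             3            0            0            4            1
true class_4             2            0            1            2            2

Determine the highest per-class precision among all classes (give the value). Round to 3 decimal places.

Per-class precision (TP/(TP+FP)):
  class_0: TP=7, FP=0+0+3+2=5 → 7/12 = 0.5833
  class_1: TP=3, FP=2+0+0+0=2 → 3/5 = 0.6000
  class_2: TP=6, FP=0+0+0+1=1 → 6/7 = 0.8571
  class_3: TP=4, FP=1+3+0+2=6 → 4/10 = 0.4000
  class_4: TP=2, FP=0+1+0+1=2 → 2/4 = 0.5000
Highest is class 'class_2' with precision = 0.857.

0.857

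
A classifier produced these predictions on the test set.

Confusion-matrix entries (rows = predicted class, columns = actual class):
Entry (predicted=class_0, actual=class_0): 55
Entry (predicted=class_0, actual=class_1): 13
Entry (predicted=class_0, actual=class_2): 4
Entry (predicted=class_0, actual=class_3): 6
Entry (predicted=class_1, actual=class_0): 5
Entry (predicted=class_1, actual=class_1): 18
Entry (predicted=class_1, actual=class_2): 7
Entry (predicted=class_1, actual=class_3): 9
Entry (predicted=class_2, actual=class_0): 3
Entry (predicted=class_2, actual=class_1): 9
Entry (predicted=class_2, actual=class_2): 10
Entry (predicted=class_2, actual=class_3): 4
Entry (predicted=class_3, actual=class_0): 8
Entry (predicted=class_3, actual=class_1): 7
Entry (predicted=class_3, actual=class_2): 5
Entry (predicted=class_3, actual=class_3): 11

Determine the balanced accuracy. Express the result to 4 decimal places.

Balanced accuracy = mean of per-class recall.
  class_0: recall = 55/71 = 0.77465
  class_1: recall = 18/47 = 0.38298
  class_2: recall = 10/26 = 0.38462
  class_3: recall = 11/30 = 0.36667
Mean = (0.77465 + 0.38298 + 0.38462 + 0.36667) / 4 = 0.4772

0.4772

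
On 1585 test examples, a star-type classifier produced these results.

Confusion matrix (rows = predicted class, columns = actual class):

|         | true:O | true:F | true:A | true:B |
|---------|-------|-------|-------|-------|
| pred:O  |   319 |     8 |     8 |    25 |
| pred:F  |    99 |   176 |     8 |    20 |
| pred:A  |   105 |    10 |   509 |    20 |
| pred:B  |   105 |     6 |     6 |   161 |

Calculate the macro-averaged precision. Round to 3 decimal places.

0.709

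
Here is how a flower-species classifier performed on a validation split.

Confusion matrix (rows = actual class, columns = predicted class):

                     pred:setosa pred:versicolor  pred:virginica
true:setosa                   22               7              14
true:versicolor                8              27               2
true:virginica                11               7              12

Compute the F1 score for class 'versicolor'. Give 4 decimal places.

One-vs-rest for 'versicolor': TP = diagonal; FP = other classes predicted 'versicolor'; FN = 'versicolor' predicted as other.
F1 score = 2·TP/(2·TP+FP+FN).
versicolor: TP=27, FP=7+7=14, FN=8+2=10 → 54/78 = 0.69231

0.6923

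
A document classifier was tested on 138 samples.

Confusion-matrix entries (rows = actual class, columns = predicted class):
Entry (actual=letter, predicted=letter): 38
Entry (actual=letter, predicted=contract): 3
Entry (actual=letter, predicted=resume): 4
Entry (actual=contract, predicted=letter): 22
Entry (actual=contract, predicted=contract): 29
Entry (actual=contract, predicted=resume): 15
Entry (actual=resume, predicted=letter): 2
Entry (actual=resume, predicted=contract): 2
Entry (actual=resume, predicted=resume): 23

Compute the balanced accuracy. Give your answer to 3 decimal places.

Balanced accuracy = mean of per-class recall.
  letter: recall = 38/45 = 0.8444
  contract: recall = 29/66 = 0.4394
  resume: recall = 23/27 = 0.8519
Mean = (0.8444 + 0.4394 + 0.8519) / 3 = 0.712

0.712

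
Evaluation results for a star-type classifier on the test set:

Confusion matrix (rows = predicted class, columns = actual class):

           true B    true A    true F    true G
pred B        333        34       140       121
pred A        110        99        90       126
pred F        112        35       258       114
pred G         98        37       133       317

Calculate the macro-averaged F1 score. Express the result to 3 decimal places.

Per-class F1 score (2·TP/(2·TP+FP+FN)):
  B: TP=333, FP=34+140+121=295, FN=110+112+98=320 → 666/1281 = 0.5199
  A: TP=99, FP=110+90+126=326, FN=34+35+37=106 → 198/630 = 0.3143
  F: TP=258, FP=112+35+114=261, FN=140+90+133=363 → 516/1140 = 0.4526
  G: TP=317, FP=98+37+133=268, FN=121+126+114=361 → 634/1263 = 0.5020
Macro-F1 score = mean = (0.5199 + 0.3143 + 0.4526 + 0.5020) / 4 = 0.447

0.447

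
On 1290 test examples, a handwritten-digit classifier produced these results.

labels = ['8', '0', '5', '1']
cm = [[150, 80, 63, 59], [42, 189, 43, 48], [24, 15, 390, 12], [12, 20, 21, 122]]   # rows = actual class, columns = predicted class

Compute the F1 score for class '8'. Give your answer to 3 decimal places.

0.517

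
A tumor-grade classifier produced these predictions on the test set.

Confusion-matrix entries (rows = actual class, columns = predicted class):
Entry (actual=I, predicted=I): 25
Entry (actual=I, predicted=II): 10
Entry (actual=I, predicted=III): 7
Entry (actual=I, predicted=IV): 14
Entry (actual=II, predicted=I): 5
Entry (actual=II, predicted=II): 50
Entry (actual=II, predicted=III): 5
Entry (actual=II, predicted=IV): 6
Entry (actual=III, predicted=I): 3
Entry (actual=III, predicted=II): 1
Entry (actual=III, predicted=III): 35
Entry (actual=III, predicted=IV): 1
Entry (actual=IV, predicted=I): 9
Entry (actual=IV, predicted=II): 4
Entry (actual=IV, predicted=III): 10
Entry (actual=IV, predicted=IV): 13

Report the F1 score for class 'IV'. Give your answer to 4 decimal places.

Treat 'IV' as positive and all other classes as negative.
F1 score = 2·TP/(2·TP+FP+FN).
IV: TP=13, FP=14+6+1=21, FN=9+4+10=23 → 26/70 = 0.37143

0.3714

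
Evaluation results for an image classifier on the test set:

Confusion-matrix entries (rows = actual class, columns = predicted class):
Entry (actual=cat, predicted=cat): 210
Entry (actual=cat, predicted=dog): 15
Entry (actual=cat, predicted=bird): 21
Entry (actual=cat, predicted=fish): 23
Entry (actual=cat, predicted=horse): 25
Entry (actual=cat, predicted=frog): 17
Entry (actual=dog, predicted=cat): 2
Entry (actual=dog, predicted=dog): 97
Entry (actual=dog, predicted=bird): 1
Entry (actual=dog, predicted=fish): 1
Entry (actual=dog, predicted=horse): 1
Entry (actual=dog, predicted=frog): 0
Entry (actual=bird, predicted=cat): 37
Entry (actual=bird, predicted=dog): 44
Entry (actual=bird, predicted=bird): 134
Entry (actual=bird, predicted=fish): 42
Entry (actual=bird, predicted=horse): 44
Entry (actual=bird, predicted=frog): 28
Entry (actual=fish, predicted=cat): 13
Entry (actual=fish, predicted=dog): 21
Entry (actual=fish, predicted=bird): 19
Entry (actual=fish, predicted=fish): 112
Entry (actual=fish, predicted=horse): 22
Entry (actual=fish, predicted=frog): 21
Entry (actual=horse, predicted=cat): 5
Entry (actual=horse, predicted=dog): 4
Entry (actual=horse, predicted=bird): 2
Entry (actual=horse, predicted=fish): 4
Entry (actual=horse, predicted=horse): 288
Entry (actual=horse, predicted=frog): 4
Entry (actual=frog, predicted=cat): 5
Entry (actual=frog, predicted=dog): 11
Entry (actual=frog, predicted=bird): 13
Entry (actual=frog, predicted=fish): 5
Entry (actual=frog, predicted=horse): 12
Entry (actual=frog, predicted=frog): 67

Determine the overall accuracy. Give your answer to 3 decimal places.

0.663

Accuracy = trace / total = (210+97+134+112+288+67=908) / 1370 = 908/1370 = 0.663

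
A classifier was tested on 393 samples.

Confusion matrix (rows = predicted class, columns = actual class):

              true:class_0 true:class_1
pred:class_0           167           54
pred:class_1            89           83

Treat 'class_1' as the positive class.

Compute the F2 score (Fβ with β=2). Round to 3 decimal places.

0.576

Fβ = (1+β²)·TP / ((1+β²)·TP + β²·FN + FP), with β²=4
= 5·83 / (5·83 + 4·54 + 89) = 0.576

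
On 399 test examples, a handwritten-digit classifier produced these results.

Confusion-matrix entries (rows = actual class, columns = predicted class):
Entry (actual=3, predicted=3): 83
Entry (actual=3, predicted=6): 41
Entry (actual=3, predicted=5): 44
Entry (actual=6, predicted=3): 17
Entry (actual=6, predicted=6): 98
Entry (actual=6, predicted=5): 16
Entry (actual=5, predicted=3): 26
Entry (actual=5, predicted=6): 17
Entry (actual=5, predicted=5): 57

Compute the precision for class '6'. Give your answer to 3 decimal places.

0.628

precision = TP/(TP+FP).
6: TP=98, FP=41+17=58 → 98/156 = 0.6282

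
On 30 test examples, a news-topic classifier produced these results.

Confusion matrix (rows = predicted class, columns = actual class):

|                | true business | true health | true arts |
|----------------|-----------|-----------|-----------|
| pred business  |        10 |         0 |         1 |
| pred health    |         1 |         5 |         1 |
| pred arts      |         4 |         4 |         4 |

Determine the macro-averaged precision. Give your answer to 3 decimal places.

0.652

Per-class precision (TP/(TP+FP)):
  business: TP=10, FP=0+1=1 → 10/11 = 0.9091
  health: TP=5, FP=1+1=2 → 5/7 = 0.7143
  arts: TP=4, FP=4+4=8 → 4/12 = 0.3333
Macro-precision = mean = (0.9091 + 0.7143 + 0.3333) / 3 = 0.652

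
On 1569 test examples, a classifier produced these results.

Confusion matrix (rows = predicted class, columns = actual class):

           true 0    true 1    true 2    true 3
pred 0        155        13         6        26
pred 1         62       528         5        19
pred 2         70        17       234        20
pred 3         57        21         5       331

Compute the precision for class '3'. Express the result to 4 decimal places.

0.7995

One-vs-rest for '3': TP = diagonal; FP = other classes predicted '3'; FN = '3' predicted as other.
precision = TP/(TP+FP).
3: TP=331, FP=57+21+5=83 → 331/414 = 0.79952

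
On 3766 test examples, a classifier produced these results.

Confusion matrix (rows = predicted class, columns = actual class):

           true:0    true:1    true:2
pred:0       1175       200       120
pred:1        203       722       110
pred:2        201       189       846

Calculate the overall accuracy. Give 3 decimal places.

Accuracy = trace / total = (1175+722+846=2743) / 3766 = 2743/3766 = 0.728

0.728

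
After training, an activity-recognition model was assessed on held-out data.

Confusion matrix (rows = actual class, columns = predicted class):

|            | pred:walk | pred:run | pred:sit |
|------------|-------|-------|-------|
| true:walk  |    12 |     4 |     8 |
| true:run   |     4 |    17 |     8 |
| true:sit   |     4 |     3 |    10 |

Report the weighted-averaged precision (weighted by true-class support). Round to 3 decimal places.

0.593

Per-class precision (TP/(TP+FP)):
  walk: TP=12, FP=4+4=8 → 12/20 = 0.6000
  run: TP=17, FP=4+3=7 → 17/24 = 0.7083
  sit: TP=10, FP=8+8=16 → 10/26 = 0.3846
Weighted-precision = Σ (supportᵢ/N)·precisionᵢ with N=70: (24/70)·0.6000 + (29/70)·0.7083 + (17/70)·0.3846 = 0.593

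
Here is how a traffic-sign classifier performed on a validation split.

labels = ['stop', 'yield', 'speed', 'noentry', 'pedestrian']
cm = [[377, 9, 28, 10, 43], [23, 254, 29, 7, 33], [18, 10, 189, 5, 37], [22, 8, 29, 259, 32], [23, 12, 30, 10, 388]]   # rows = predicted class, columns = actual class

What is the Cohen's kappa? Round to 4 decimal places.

0.7194

Observed agreement pₒ = trace/N = 1467/1885 = 0.77825
Expected agreement pₑ = Σ (rowᵢ·colᵢ)/N² = (463·467 + 293·346 + 305·259 + 291·350 + 533·463)/1885² = 0.20973
κ = (pₒ − pₑ)/(1 − pₑ) = (0.77825 − 0.20973)/(1 − 0.20973) = 0.7194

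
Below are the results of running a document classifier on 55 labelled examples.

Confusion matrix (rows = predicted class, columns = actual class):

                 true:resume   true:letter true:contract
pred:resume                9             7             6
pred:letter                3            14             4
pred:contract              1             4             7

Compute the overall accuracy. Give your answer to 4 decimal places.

Accuracy = trace / total = (9+14+7=30) / 55 = 30/55 = 0.5455

0.5455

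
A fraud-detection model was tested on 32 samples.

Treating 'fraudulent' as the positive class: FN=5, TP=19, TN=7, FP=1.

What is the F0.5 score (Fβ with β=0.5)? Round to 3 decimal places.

Fβ = (1+β²)·TP / ((1+β²)·TP + β²·FN + FP), with β²=1/4
= 1.25·19 / (1.25·19 + 0.25·5 + 1) = 0.913

0.913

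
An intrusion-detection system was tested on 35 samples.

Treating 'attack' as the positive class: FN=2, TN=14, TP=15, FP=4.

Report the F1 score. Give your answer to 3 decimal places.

0.833

Precision = TP/(TP+FP) = 15/19 = 0.7895
Recall = TP/(TP+FN) = 15/17 = 0.8824
F1 = 2·TP/(2·TP+FP+FN) = 30/36 = 0.833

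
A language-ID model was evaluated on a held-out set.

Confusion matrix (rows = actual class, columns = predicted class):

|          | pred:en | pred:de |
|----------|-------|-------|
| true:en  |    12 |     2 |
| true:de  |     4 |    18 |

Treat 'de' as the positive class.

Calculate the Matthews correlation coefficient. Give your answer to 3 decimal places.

0.663

MCC = (TP·TN − FP·FN) / √((TP+FP)(TP+FN)(TN+FP)(TN+FN))
Numerator = 18·12 − 2·4 = 208
Denominator = √(20·22·14·16) = √98560 = 313.9427
MCC = 208 / 313.9427 = 0.663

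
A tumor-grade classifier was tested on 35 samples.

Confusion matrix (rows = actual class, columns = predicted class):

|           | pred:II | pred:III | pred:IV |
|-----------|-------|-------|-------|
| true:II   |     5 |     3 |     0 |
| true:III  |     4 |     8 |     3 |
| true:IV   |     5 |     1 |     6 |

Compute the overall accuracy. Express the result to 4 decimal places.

0.5429

Accuracy = trace / total = (5+8+6=19) / 35 = 19/35 = 0.5429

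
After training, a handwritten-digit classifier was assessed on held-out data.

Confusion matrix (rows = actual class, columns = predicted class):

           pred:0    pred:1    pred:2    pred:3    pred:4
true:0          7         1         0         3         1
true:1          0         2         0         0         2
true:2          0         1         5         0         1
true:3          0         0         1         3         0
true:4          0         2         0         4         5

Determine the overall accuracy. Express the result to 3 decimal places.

Accuracy = trace / total = (7+2+5+3+5=22) / 38 = 22/38 = 0.579

0.579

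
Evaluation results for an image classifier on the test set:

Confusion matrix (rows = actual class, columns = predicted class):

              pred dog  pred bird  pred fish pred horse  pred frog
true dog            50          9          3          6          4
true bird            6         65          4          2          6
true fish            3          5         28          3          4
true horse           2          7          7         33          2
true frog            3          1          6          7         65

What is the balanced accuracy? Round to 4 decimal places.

Balanced accuracy = mean of per-class recall.
  dog: recall = 50/72 = 0.69444
  bird: recall = 65/83 = 0.78313
  fish: recall = 28/43 = 0.65116
  horse: recall = 33/51 = 0.64706
  frog: recall = 65/82 = 0.79268
Mean = (0.69444 + 0.78313 + 0.65116 + 0.64706 + 0.79268) / 5 = 0.7137

0.7137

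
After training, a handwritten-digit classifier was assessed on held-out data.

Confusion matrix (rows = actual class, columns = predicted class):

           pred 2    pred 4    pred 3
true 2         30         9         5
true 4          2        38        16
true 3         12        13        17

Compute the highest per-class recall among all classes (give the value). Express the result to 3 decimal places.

0.682

Per-class recall (TP/(TP+FN)):
  2: TP=30, FN=9+5=14 → 30/44 = 0.6818
  4: TP=38, FN=2+16=18 → 38/56 = 0.6786
  3: TP=17, FN=12+13=25 → 17/42 = 0.4048
Highest is class '2' with recall = 0.682.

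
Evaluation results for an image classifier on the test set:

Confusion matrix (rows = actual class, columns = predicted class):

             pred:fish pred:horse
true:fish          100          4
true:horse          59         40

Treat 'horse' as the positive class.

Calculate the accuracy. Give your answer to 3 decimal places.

Accuracy = (TP+TN)/N = (40+100)/203 = 0.690

0.690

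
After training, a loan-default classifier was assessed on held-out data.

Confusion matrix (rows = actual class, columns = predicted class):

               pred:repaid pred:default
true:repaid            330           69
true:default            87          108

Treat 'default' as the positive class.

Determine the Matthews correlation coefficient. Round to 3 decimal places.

MCC = (TP·TN − FP·FN) / √((TP+FP)(TP+FN)(TN+FP)(TN+FN))
Numerator = 108·330 − 69·87 = 29637
Denominator = √(177·195·399·417) = √5742709245 = 75780.6654
MCC = 29637 / 75780.6654 = 0.391

0.391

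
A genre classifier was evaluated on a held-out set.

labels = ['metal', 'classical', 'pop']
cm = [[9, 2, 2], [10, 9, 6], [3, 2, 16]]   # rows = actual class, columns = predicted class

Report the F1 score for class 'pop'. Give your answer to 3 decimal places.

F1 score = 2·TP/(2·TP+FP+FN).
pop: TP=16, FP=2+6=8, FN=3+2=5 → 32/45 = 0.7111

0.711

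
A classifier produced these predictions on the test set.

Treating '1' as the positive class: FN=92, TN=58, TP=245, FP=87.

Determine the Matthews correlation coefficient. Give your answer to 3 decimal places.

0.126

MCC = (TP·TN − FP·FN) / √((TP+FP)(TP+FN)(TN+FP)(TN+FN))
Numerator = 245·58 − 87·92 = 6206
Denominator = √(332·337·145·150) = √2433477000 = 49330.2848
MCC = 6206 / 49330.2848 = 0.126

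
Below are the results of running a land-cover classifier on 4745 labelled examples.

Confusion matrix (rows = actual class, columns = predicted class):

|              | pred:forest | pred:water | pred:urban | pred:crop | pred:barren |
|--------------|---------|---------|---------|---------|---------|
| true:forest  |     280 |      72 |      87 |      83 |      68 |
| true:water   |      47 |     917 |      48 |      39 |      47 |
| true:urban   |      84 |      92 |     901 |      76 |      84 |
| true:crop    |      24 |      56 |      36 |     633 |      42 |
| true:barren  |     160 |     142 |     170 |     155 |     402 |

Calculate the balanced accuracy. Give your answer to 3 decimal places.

0.646

Balanced accuracy = mean of per-class recall.
  forest: recall = 280/590 = 0.4746
  water: recall = 917/1098 = 0.8352
  urban: recall = 901/1237 = 0.7284
  crop: recall = 633/791 = 0.8003
  barren: recall = 402/1029 = 0.3907
Mean = (0.4746 + 0.8352 + 0.7284 + 0.8003 + 0.3907) / 5 = 0.646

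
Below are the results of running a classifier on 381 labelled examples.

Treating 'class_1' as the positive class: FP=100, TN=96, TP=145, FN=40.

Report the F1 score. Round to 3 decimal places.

0.674

Precision = TP/(TP+FP) = 145/245 = 0.5918
Recall = TP/(TP+FN) = 145/185 = 0.7838
F1 = 2·TP/(2·TP+FP+FN) = 290/430 = 0.674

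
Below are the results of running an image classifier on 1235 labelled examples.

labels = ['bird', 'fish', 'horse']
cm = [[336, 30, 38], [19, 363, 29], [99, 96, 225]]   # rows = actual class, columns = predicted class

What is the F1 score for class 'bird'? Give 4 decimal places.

One-vs-rest for 'bird': TP = diagonal; FP = other classes predicted 'bird'; FN = 'bird' predicted as other.
F1 score = 2·TP/(2·TP+FP+FN).
bird: TP=336, FP=19+99=118, FN=30+38=68 → 672/858 = 0.78322

0.7832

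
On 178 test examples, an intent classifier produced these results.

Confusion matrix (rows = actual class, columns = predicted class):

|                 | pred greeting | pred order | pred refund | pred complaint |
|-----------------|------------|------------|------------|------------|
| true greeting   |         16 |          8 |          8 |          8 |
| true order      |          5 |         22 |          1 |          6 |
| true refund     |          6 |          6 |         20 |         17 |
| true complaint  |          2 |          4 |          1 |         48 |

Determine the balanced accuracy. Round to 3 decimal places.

Balanced accuracy = mean of per-class recall.
  greeting: recall = 16/40 = 0.4000
  order: recall = 22/34 = 0.6471
  refund: recall = 20/49 = 0.4082
  complaint: recall = 48/55 = 0.8727
Mean = (0.4000 + 0.6471 + 0.4082 + 0.8727) / 4 = 0.582

0.582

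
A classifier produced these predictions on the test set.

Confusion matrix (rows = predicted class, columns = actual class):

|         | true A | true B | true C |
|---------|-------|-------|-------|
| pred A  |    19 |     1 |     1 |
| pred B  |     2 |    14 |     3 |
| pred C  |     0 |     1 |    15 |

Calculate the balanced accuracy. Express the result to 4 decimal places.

0.8564

Balanced accuracy = mean of per-class recall.
  A: recall = 19/21 = 0.90476
  B: recall = 14/16 = 0.87500
  C: recall = 15/19 = 0.78947
Mean = (0.90476 + 0.87500 + 0.78947) / 3 = 0.8564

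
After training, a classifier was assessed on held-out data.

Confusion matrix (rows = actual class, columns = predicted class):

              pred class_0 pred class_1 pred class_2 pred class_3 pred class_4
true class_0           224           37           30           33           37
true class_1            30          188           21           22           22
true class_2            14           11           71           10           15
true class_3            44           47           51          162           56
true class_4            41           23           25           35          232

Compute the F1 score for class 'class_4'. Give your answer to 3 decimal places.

0.646

F1 score = 2·TP/(2·TP+FP+FN).
class_4: TP=232, FP=37+22+15+56=130, FN=41+23+25+35=124 → 464/718 = 0.6462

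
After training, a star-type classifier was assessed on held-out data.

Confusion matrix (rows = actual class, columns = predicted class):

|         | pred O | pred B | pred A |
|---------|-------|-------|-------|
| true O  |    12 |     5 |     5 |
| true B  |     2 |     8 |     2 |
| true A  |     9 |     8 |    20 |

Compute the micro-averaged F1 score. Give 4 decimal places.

0.5634

Micro-averaging pools counts across classes: ΣTP=40, ΣFP=31, ΣFN=31.
Micro-F1 score = 2·TP/(2·TP+FP+FN) on pooled counts = 0.5634 (equals overall accuracy in single-label multiclass).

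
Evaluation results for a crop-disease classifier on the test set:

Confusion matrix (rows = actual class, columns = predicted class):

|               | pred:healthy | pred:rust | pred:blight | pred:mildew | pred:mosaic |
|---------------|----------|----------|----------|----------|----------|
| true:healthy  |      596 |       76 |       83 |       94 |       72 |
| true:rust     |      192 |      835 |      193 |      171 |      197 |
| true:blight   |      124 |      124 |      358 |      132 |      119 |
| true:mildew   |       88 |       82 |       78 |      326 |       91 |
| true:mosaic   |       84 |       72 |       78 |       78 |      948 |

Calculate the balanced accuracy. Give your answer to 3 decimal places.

Balanced accuracy = mean of per-class recall.
  healthy: recall = 596/921 = 0.6471
  rust: recall = 835/1588 = 0.5258
  blight: recall = 358/857 = 0.4177
  mildew: recall = 326/665 = 0.4902
  mosaic: recall = 948/1260 = 0.7524
Mean = (0.6471 + 0.5258 + 0.4177 + 0.4902 + 0.7524) / 5 = 0.567

0.567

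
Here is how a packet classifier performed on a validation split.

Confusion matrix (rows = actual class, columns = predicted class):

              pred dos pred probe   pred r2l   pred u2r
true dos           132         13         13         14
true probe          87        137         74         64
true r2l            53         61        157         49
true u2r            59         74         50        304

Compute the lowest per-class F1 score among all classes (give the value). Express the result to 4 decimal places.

0.4235

Per-class F1 score (2·TP/(2·TP+FP+FN)):
  dos: TP=132, FP=87+53+59=199, FN=13+13+14=40 → 264/503 = 0.52485
  probe: TP=137, FP=13+61+74=148, FN=87+74+64=225 → 274/647 = 0.42349
  r2l: TP=157, FP=13+74+50=137, FN=53+61+49=163 → 314/614 = 0.51140
  u2r: TP=304, FP=14+64+49=127, FN=59+74+50=183 → 608/918 = 0.66231
Lowest is class 'probe' with F1 score = 0.4235.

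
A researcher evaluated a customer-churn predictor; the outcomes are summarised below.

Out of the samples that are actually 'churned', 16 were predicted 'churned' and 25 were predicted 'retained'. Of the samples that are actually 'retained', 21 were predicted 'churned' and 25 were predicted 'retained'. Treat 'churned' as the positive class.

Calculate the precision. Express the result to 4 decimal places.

0.4324

Precision = TP/(TP+FP) = 16/(16+21) = 16/37 = 0.4324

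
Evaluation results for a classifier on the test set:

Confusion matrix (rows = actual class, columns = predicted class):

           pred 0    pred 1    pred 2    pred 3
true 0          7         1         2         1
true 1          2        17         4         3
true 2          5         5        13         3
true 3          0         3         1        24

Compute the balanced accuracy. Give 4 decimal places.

Balanced accuracy = mean of per-class recall.
  0: recall = 7/11 = 0.63636
  1: recall = 17/26 = 0.65385
  2: recall = 13/26 = 0.50000
  3: recall = 24/28 = 0.85714
Mean = (0.63636 + 0.65385 + 0.50000 + 0.85714) / 4 = 0.6618

0.6618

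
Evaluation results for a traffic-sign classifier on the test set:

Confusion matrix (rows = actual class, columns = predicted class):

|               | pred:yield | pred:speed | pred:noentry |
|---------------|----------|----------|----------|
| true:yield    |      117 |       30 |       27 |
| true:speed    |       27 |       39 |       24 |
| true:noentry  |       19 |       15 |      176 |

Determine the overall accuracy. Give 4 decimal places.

Accuracy = trace / total = (117+39+176=332) / 474 = 332/474 = 0.7004

0.7004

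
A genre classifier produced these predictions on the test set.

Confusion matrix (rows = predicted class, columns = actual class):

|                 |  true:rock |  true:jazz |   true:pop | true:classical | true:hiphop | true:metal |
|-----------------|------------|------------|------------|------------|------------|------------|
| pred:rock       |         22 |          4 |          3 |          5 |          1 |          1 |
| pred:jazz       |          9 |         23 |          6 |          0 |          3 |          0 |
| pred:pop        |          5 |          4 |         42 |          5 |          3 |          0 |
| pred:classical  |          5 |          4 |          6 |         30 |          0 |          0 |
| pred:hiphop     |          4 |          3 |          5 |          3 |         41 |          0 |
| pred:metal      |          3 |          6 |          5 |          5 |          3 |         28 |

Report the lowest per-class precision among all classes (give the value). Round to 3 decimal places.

0.560

Per-class precision (TP/(TP+FP)):
  rock: TP=22, FP=4+3+5+1+1=14 → 22/36 = 0.6111
  jazz: TP=23, FP=9+6+0+3+0=18 → 23/41 = 0.5610
  pop: TP=42, FP=5+4+5+3+0=17 → 42/59 = 0.7119
  classical: TP=30, FP=5+4+6+0+0=15 → 30/45 = 0.6667
  hiphop: TP=41, FP=4+3+5+3+0=15 → 41/56 = 0.7321
  metal: TP=28, FP=3+6+5+5+3=22 → 28/50 = 0.5600
Lowest is class 'metal' with precision = 0.560.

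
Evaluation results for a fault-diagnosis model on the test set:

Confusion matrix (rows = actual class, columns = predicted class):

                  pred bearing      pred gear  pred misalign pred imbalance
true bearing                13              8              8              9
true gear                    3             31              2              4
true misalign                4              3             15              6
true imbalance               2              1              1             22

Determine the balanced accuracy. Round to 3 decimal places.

0.625

Balanced accuracy = mean of per-class recall.
  bearing: recall = 13/38 = 0.3421
  gear: recall = 31/40 = 0.7750
  misalign: recall = 15/28 = 0.5357
  imbalance: recall = 22/26 = 0.8462
Mean = (0.3421 + 0.7750 + 0.5357 + 0.8462) / 4 = 0.625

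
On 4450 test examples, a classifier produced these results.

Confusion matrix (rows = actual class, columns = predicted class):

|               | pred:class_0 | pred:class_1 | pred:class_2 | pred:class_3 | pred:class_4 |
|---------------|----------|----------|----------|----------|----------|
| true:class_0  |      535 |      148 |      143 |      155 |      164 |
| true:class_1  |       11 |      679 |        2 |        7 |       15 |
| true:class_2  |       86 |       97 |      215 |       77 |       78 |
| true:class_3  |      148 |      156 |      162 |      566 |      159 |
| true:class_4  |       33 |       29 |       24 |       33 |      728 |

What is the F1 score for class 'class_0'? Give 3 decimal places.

Treat 'class_0' as positive and all other classes as negative.
F1 score = 2·TP/(2·TP+FP+FN).
class_0: TP=535, FP=11+86+148+33=278, FN=148+143+155+164=610 → 1070/1958 = 0.5465

0.546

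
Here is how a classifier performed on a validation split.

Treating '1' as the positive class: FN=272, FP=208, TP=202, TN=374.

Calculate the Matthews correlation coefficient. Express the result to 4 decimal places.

MCC = (TP·TN − FP·FN) / √((TP+FP)(TP+FN)(TN+FP)(TN+FN))
Numerator = 202·374 − 208·272 = 18972
Denominator = √(410·474·582·646) = √73066398480 = 270307.9697
MCC = 18972 / 270307.9697 = 0.0702

0.0702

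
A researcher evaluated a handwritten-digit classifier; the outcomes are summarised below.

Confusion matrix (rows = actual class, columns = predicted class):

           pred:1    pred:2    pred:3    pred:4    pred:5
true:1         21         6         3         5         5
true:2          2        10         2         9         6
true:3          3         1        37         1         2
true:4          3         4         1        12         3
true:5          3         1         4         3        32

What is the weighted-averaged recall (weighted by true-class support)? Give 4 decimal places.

Per-class recall (TP/(TP+FN)):
  1: TP=21, FN=6+3+5+5=19 → 21/40 = 0.52500
  2: TP=10, FN=2+2+9+6=19 → 10/29 = 0.34483
  3: TP=37, FN=3+1+1+2=7 → 37/44 = 0.84091
  4: TP=12, FN=3+4+1+3=11 → 12/23 = 0.52174
  5: TP=32, FN=3+1+4+3=11 → 32/43 = 0.74419
Weighted-recall = Σ (supportᵢ/N)·recallᵢ with N=179: (40/179)·0.52500 + (29/179)·0.34483 + (44/179)·0.84091 + (23/179)·0.52174 + (43/179)·0.74419 = 0.6257

0.6257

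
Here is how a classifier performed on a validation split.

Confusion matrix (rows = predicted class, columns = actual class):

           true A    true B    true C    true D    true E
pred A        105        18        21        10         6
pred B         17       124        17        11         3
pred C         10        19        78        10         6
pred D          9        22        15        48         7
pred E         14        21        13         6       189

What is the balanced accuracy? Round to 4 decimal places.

0.6575

Balanced accuracy = mean of per-class recall.
  A: recall = 105/155 = 0.67742
  B: recall = 124/204 = 0.60784
  C: recall = 78/144 = 0.54167
  D: recall = 48/85 = 0.56471
  E: recall = 189/211 = 0.89573
Mean = (0.67742 + 0.60784 + 0.54167 + 0.56471 + 0.89573) / 5 = 0.6575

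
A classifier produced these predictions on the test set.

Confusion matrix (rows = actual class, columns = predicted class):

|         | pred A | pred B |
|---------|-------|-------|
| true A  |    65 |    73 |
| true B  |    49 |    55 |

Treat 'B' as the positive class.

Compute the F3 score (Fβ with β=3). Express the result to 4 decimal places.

0.5169

Fβ = (1+β²)·TP / ((1+β²)·TP + β²·FN + FP), with β²=9
= 10·55 / (10·55 + 9·49 + 73) = 0.5169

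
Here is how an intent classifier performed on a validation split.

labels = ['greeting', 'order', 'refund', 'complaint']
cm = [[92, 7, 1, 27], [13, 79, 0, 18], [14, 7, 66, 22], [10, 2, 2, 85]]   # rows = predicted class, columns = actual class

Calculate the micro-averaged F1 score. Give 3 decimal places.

0.724

Micro-averaging pools counts across classes: ΣTP=322, ΣFP=123, ΣFN=123.
Micro-F1 score = 2·TP/(2·TP+FP+FN) on pooled counts = 0.724 (equals overall accuracy in single-label multiclass).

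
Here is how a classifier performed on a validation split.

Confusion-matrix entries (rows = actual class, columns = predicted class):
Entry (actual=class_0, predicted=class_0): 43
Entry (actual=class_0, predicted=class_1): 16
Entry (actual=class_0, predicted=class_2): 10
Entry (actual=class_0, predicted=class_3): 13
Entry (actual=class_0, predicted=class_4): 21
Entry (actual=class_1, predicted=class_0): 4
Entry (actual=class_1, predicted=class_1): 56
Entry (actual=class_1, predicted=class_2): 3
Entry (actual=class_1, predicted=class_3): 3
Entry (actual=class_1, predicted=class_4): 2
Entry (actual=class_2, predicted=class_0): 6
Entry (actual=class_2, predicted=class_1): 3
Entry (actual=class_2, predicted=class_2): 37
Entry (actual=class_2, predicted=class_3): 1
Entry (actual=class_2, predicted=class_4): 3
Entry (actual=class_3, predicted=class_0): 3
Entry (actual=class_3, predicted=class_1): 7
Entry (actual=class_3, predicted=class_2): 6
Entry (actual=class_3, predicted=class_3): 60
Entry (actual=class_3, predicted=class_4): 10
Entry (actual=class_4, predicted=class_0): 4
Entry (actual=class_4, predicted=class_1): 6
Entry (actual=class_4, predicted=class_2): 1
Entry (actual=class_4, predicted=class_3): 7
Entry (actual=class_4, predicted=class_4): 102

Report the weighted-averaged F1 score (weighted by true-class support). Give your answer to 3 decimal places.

0.687

Per-class F1 score (2·TP/(2·TP+FP+FN)):
  class_0: TP=43, FP=4+6+3+4=17, FN=16+10+13+21=60 → 86/163 = 0.5276
  class_1: TP=56, FP=16+3+7+6=32, FN=4+3+3+2=12 → 112/156 = 0.7179
  class_2: TP=37, FP=10+3+6+1=20, FN=6+3+1+3=13 → 74/107 = 0.6916
  class_3: TP=60, FP=13+3+1+7=24, FN=3+7+6+10=26 → 120/170 = 0.7059
  class_4: TP=102, FP=21+2+3+10=36, FN=4+6+1+7=18 → 204/258 = 0.7907
Weighted-F1 score = Σ (supportᵢ/N)·F1 scoreᵢ with N=427: (103/427)·0.5276 + (68/427)·0.7179 + (50/427)·0.6916 + (86/427)·0.7059 + (120/427)·0.7907 = 0.687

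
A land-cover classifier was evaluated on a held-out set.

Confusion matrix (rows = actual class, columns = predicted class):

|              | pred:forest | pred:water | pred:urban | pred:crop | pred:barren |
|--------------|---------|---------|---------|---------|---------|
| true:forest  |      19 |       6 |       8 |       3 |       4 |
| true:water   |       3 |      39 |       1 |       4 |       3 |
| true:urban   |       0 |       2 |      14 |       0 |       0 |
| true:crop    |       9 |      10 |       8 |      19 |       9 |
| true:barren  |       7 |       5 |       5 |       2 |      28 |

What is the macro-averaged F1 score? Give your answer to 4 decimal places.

Per-class F1 score (2·TP/(2·TP+FP+FN)):
  forest: TP=19, FP=3+0+9+7=19, FN=6+8+3+4=21 → 38/78 = 0.48718
  water: TP=39, FP=6+2+10+5=23, FN=3+1+4+3=11 → 78/112 = 0.69643
  urban: TP=14, FP=8+1+8+5=22, FN=0+2+0+0=2 → 28/52 = 0.53846
  crop: TP=19, FP=3+4+0+2=9, FN=9+10+8+9=36 → 38/83 = 0.45783
  barren: TP=28, FP=4+3+0+9=16, FN=7+5+5+2=19 → 56/91 = 0.61538
Macro-F1 score = mean = (0.48718 + 0.69643 + 0.53846 + 0.45783 + 0.61538) / 5 = 0.5591

0.5591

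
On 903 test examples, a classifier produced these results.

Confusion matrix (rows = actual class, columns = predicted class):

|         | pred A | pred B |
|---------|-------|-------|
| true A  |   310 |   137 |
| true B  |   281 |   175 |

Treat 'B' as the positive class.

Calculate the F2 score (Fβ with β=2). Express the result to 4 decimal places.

Fβ = (1+β²)·TP / ((1+β²)·TP + β²·FN + FP), with β²=4
= 5·175 / (5·175 + 4·281 + 137) = 0.4096

0.4096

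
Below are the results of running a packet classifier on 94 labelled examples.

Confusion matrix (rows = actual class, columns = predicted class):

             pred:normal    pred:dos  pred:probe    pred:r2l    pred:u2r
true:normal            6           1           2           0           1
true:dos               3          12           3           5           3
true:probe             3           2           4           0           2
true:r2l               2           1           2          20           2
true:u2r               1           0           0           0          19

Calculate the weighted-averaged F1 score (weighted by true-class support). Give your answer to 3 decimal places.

0.645

Per-class F1 score (2·TP/(2·TP+FP+FN)):
  normal: TP=6, FP=3+3+2+1=9, FN=1+2+0+1=4 → 12/25 = 0.4800
  dos: TP=12, FP=1+2+1+0=4, FN=3+3+5+3=14 → 24/42 = 0.5714
  probe: TP=4, FP=2+3+2+0=7, FN=3+2+0+2=7 → 8/22 = 0.3636
  r2l: TP=20, FP=0+5+0+0=5, FN=2+1+2+2=7 → 40/52 = 0.7692
  u2r: TP=19, FP=1+3+2+2=8, FN=1+0+0+0=1 → 38/47 = 0.8085
Weighted-F1 score = Σ (supportᵢ/N)·F1 scoreᵢ with N=94: (10/94)·0.4800 + (26/94)·0.5714 + (11/94)·0.3636 + (27/94)·0.7692 + (20/94)·0.8085 = 0.645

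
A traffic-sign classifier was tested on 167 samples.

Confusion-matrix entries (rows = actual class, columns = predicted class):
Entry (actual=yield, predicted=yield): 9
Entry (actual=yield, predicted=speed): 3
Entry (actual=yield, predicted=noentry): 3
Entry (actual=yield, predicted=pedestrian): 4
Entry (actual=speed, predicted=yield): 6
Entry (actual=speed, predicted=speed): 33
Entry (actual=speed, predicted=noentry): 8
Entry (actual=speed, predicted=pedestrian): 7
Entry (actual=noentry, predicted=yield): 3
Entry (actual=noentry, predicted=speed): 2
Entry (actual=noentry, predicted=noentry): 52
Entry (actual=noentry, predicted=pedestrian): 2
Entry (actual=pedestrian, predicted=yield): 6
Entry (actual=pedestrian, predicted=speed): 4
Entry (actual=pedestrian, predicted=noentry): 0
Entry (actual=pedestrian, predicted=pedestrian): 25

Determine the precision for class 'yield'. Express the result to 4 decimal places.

0.3750

Take TP from the diagonal, FP from the rest of the 'yield' prediction marginal, FN from the rest of the 'yield' actual marginal.
precision = TP/(TP+FP).
yield: TP=9, FP=6+3+6=15 → 9/24 = 0.37500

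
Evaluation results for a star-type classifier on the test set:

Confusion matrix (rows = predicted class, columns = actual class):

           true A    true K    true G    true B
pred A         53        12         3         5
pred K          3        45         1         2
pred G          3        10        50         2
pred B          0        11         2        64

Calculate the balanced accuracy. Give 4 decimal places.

Balanced accuracy = mean of per-class recall.
  A: recall = 53/59 = 0.89831
  K: recall = 45/78 = 0.57692
  G: recall = 50/56 = 0.89286
  B: recall = 64/73 = 0.87671
Mean = (0.89831 + 0.57692 + 0.89286 + 0.87671) / 4 = 0.8112

0.8112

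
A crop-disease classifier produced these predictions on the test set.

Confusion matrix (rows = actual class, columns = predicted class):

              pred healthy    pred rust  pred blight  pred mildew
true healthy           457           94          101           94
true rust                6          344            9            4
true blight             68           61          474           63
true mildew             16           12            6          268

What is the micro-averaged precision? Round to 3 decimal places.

0.743

Micro-averaging pools counts across classes: ΣTP=1543, ΣFP=534, ΣFN=534.
Micro-precision = TP/(TP+FP) on pooled counts = 0.743 (equals overall accuracy in single-label multiclass).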